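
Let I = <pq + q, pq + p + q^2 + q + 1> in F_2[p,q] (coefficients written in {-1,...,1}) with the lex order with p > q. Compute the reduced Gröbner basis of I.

G = {p + q^2 + 1, q^3}

f_1 = pq + q, LT = pq.
f_2 = pq + p + q^2 + q + 1, LT = pq.

S(f_1,f_2): lcm = pq. S = p + q^2 + 1.
  leading term p: no divisor's leading term divides it; move p to the remainder.
  leading term q^2: no divisor's leading term divides it; move q^2 to the remainder.
  leading term 1: no divisor's leading term divides it; move 1 to the remainder.
  remainder p + q^2 + 1 ≠ 0; add g_3 = p + q^2 + 1 to the basis.

S(f_1,g_3): lcm = pq. S = q^3.
  leading term q^3: no divisor's leading term divides it; move q^3 to the remainder.
  remainder q^3 ≠ 0; add g_4 = q^3 to the basis.

S(f_2,g_3): lcm = pq. S = p + q^3 + q^2 + 1.
  leading term p: subtract (1)·g_3 from p + q^3 + q^2 + 1 → q^3
  leading term q^3: subtract (1)·g_4 from q^3 → 0
  remainder 0.

S(f_1,g_4): lcm = pq^3. S = q^3.
  leading term q^3: subtract (1)·g_4 from q^3 → 0
  remainder 0.

S(f_2,g_4): lcm = pq^3. S = pq^2 + q^4 + q^3 + q^2.
  leading term pq^2: subtract (q)·f_1 from pq^2 + q^4 + q^3 + q^2 → q^4 + q^3
  leading term q^4: subtract (q)·g_4 from q^4 + q^3 → q^3
  leading term q^3: subtract (1)·g_4 from q^3 → 0
  remainder 0.

S(g_3,g_4): leading monomials are coprime, so the S-polynomial reduces to 0 (Buchberger's first criterion).
Every S-polynomial of the final basis reduces to 0, so we have a Gröbner basis.
Inter-reduce: drop elements whose leading term is divisible by another's, tail-reduce, and make monic.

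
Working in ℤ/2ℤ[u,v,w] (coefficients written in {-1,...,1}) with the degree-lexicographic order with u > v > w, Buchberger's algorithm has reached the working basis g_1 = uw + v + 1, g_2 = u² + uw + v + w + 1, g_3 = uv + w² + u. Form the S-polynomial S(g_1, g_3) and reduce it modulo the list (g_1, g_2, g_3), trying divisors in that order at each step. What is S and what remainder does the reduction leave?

lcm(LM(g_1), LM(g_3)) = uvw.
S = (lcm/LT(g_1))·g_1 − (lcm/LT(g_3))·g_3 = w³ + uw + v² + v.
Reduce S modulo (g_1, g_2, g_3) in that order:
  leading term w³: no divisor's leading term divides it; move w³ to the remainder.
  leading term uw: subtract (1)·g_1 from uw + v² + v → v² + 1
  leading term v²: no divisor's leading term divides it; move v² to the remainder.
  leading term 1: no divisor's leading term divides it; move 1 to the remainder.
The remainder w³ + v² + 1 is nonzero, so it would be added as the next basis element.
An S-polynomial is built so that the two leading terms cancel; whether anything survives reduction is exactly the Gröbner-basis criterion.

S(g_1, g_3) = w³ + uw + v² + v; remainder on division = w³ + v² + 1.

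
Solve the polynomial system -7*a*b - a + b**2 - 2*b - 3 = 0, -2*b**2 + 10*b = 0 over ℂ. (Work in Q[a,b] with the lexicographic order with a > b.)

Compute a lex Gröbner basis by Buchberger's algorithm.
f_1 = -7*a*b - a + b**2 - 2*b - 3, LT = a*b.
f_2 = -2*b**2 + 10*b, LT = b**2.

S(f_1,f_2): lcm = a*b**2. S = 36/7*a*b - 1/7*b**3 + 2/7*b**2 + 3/7*b.
  leading term a*b: subtract (-36/49)·f_1 from 36/7*a*b - 1/7*b**3 + 2/7*b**2 + 3/7*b → -36/49*a - 1/7*b**3 + 50/49*b**2 - 51/49*b - 108/49
  leading term a: no divisor's leading term divides it; move -36/49*a to the remainder.
  leading term b**3: subtract (1/14*b)·f_2 from -1/7*b**3 + 50/49*b**2 - 51/49*b - 108/49 → 15/49*b**2 - 51/49*b - 108/49
  leading term b**2: subtract (-15/98)·f_2 from 15/49*b**2 - 51/49*b - 108/49 → 24/49*b - 108/49
  leading term b: no divisor's leading term divides it; move 24/49*b to the remainder.
  leading term 1: no divisor's leading term divides it; move -108/49 to the remainder.
  remainder -36/49*a + 24/49*b - 108/49 ≠ 0; add h_3 = -36/49*a + 24/49*b - 108/49 to the basis.

The other S-polynomials (S(f_1,h_3), S(f_2,h_3)) all reduce to 0 modulo the current basis, so we have a Gröbner basis.
Inter-reduce: drop elements whose leading term is divisible by another's, tail-reduce, and make monic.
Reduced Gröbner basis: {a - 2/3*b + 3, b**2 - 5*b}.

The lex basis is triangular: the last element involves only b. Solving b**2 - 5*b = 0 gives b ∈ {0, 5}; substituting each value into the earlier elements determines the remaining variables.
  b = 0: the earlier basis element becomes a + 3 = 0, giving a = -3 — point (-3, 0).
  b = 5: the earlier basis element becomes a - 1/3 = 0, giving a = 1/3 — point (1/3, 5).
Substituting each solution back into the original system confirms all equations vanish.

{(-3, 0), (1/3, 5)}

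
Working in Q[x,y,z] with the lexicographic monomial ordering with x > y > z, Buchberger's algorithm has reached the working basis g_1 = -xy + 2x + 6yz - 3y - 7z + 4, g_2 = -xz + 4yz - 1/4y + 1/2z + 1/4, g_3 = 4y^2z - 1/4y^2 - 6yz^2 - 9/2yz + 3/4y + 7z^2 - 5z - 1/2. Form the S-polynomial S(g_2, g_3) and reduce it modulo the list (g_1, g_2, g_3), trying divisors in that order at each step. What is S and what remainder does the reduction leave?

S(g_2, g_3) = 1/16xy^2 + 3/2xyz^2 + 9/8xyz - 3/16xy - 7/4xz^2 + 5/4xz + 1/8x - 4y^3z + 1/4y^3 - 1/2y^2z - 1/4y^2; remainder on division = 0.

lcm(LM(g_2), LM(g_3)) = xy^2z.
S = (lcm/LT(g_2))·g_2 − (lcm/LT(g_3))·g_3 = 1/16xy^2 + 3/2xyz^2 + 9/8xyz - 3/16xy - 7/4xz^2 + 5/4xz + 1/8x - 4y^3z + 1/4y^3 - 1/2y^2z - 1/4y^2.
Reduce S modulo (g_1, g_2, g_3) in that order:
  leading term xy^2: subtract (-1/16y)·g_1 from 1/16xy^2 + 3/2xyz^2 + 9/8xyz - 3/16xy - 7/4xz^2 + 5/4xz + 1/8x - 4y^3z + 1/4y^3 - 1/2y^2z - 1/4y^2 → 3/2xyz^2 + 9/8xyz - 1/16xy - 7/4xz^2 + 5/4xz + 1/8x - 4y^3z + 1/4y^3 - 1/8y^2z - 7/16y^2 - 7/16yz + 1/4y
  leading term xyz^2: subtract (-3/2z^2)·g_1 from 3/2xyz^2 + 9/8xyz - 1/16xy - 7/4xz^2 + 5/4xz + 1/8x - 4y^3z + 1/4y^3 - 1/8y^2z - 7/16y^2 - 7/16yz + 1/4y → 9/8xyz - 1/16xy + 5/4xz^2 + 5/4xz + 1/8x - 4y^3z + 1/4y^3 - 1/8y^2z - 7/16y^2 + 9yz^3 - 9/2yz^2 - 7/16yz + 1/4y - 21/2z^3 + 6z^2
  leading term xyz: subtract (-9/8z)·g_1 from 9/8xyz - 1/16xy + 5/4xz^2 + 5/4xz + 1/8x - 4y^3z + 1/4y^3 - 1/8y^2z - 7/16y^2 + 9yz^3 - 9/2yz^2 - 7/16yz + 1/4y - 21/2z^3 + 6z^2 → -1/16xy + 5/4xz^2 + 7/2xz + 1/8x - 4y^3z + 1/4y^3 - 1/8y^2z - 7/16y^2 + 9yz^3 + 9/4yz^2 - 61/16yz + 1/4y - 21/2z^3 - 15/8z^2 + 9/2z
  leading term xy: subtract (1/16)·g_1 from -1/16xy + 5/4xz^2 + 7/2xz + 1/8x - 4y^3z + 1/4y^3 - 1/8y^2z - 7/16y^2 + 9yz^3 + 9/4yz^2 - 61/16yz + 1/4y - 21/2z^3 - 15/8z^2 + 9/2z → 5/4xz^2 + 7/2xz - 4y^3z + 1/4y^3 - 1/8y^2z - 7/16y^2 + 9yz^3 + 9/4yz^2 - 67/16yz + 7/16y - 21/2z^3 - 15/8z^2 + 79/16z - 1/4
  leading term xz^2: subtract (-5/4z)·g_2 from 5/4xz^2 + 7/2xz - 4y^3z + 1/4y^3 - 1/8y^2z - 7/16y^2 + 9yz^3 + 9/4yz^2 - 67/16yz + 7/16y - 21/2z^3 - 15/8z^2 + 79/16z - 1/4 → 7/2xz - 4y^3z + 1/4y^3 - 1/8y^2z - 7/16y^2 + 9yz^3 + 29/4yz^2 - 9/2yz + 7/16y - 21/2z^3 - 5/4z^2 + 21/4z - 1/4
  leading term xz: subtract (-7/2)·g_2 from 7/2xz - 4y^3z + 1/4y^3 - 1/8y^2z - 7/16y^2 + 9yz^3 + 29/4yz^2 - 9/2yz + 7/16y - 21/2z^3 - 5/4z^2 + 21/4z - 1/4 → -4y^3z + 1/4y^3 - 1/8y^2z - 7/16y^2 + 9yz^3 + 29/4yz^2 + 19/2yz - 7/16y - 21/2z^3 - 5/4z^2 + 7z + 5/8
  leading term y^3z: subtract (-y)·g_3 from -4y^3z + 1/4y^3 - 1/8y^2z - 7/16y^2 + 9yz^3 + 29/4yz^2 + 19/2yz - 7/16y - 21/2z^3 - 5/4z^2 + 7z + 5/8 → -6y^2z^2 - 37/8y^2z + 5/16y^2 + 9yz^3 + 57/4yz^2 + 9/2yz - 15/16y - 21/2z^3 - 5/4z^2 + 7z + 5/8
  leading term y^2z^2: subtract (-3/2z)·g_3 from -6y^2z^2 - 37/8y^2z + 5/16y^2 + 9yz^3 + 57/4yz^2 + 9/2yz - 15/16y - 21/2z^3 - 5/4z^2 + 7z + 5/8 → -5y^2z + 5/16y^2 + 15/2yz^2 + 45/8yz - 15/16y - 35/4z^2 + 25/4z + 5/8
  leading term y^2z: subtract (-5/4)·g_3 from -5y^2z + 5/16y^2 + 15/2yz^2 + 45/8yz - 15/16y - 35/4z^2 + 25/4z + 5/8 → 0
The remainder is 0, so this S-polynomial contributes no new basis element.
This is the inner loop of Buchberger's algorithm — each nonzero remainder becomes a new basis element.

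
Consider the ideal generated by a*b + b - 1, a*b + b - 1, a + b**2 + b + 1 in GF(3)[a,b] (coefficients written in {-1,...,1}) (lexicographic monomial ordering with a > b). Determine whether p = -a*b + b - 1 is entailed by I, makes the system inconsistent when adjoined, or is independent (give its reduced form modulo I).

First compute the reduced Gröbner basis of I by Buchberger's algorithm.
f_1 = a*b + b - 1, LT = a*b.
f_2 = a*b + b - 1, LT = a*b.
f_3 = a + b**2 + b + 1, LT = a.

S(f_1,f_2): lcm = a*b. S = 0.
  remainder 0.

S(f_1,f_3): lcm = a*b. S = -b**3 - b**2 - 1.
  leading term b**3: no divisor's leading term divides it; move -b**3 to the remainder.
  leading term b**2: no divisor's leading term divides it; move -b**2 to the remainder.
  leading term 1: no divisor's leading term divides it; move -1 to the remainder.
  remainder -b**3 - b**2 - 1 ≠ 0; add h_4 = -b**3 - b**2 - 1 to the basis.

S(f_2,f_3): lcm = a*b. S = -b**3 - b**2 - 1.
  leading term b**3: subtract (1)·h_4 from -b**3 - b**2 - 1 → 0
  remainder 0.

S(f_1,h_4): lcm = a*b**3. S = -a*b**2 - a + b**3 - b**2.
  leading term a*b**2: subtract (-b)·f_1 from -a*b**2 - a + b**3 - b**2 → -a + b**3 - b
  leading term a: subtract (-1)·f_3 from -a + b**3 - b → b**3 + b**2 + 1
  leading term b**3: subtract (-1)·h_4 from b**3 + b**2 + 1 → 0
  remainder 0.

S(f_2,h_4): lcm = a*b**3. S = -a*b**2 - a + b**3 - b**2.
  leading term a*b**2: subtract (-b)·f_1 from -a*b**2 - a + b**3 - b**2 → -a + b**3 - b
  leading term a: subtract (-1)·f_3 from -a + b**3 - b → b**3 + b**2 + 1
  leading term b**3: subtract (-1)·h_4 from b**3 + b**2 + 1 → 0
  remainder 0.

S(f_3,h_4): leading monomials are coprime, so the S-polynomial reduces to 0 (Buchberger's first criterion).
Every S-polynomial of the final basis reduces to 0, so we have a Gröbner basis.
Inter-reduce: drop elements whose leading term is divisible by another's, tail-reduce, and make monic.
Reduced Gröbner basis: {a + b**2 + b + 1, b**3 + b**2 + 1}.
Label its elements g_1 = a + b**2 + b + 1, g_2 = b**3 + b**2 + 1.

Reduce p = -a*b + b - 1 modulo G:
  leading term a*b: subtract (-b)·g_1 from -a*b + b - 1 → b**3 + b**2 - b - 1
  leading term b**3: subtract (1)·g_2 from b**3 + b**2 - b - 1 → -b + 1
  leading term b: no divisor's leading term divides it; move -b to the remainder.
  leading term 1: no divisor's leading term divides it; move 1 to the remainder.
  normal form = -b + 1.
The normal form is nonzero, so p ∉ I. Since p minus its normal form lies in I, I + (p) = I + (r) where r = -b + 1; decide whether this ideal is the whole ring.
Run Buchberger on G together with r (pairs among the g_i already reduce to 0 since G is a Gröbner basis):
g_1 = a + b**2 + b + 1, LT = a.
g_2 = b**3 + b**2 + 1, LT = b**3.
r = -b + 1, LT = b.

S(g_1,g_2): leading monomials are coprime, so the S-polynomial reduces to 0 (Buchberger's first criterion).
S(g_1,r): leading monomials are coprime, so the S-polynomial reduces to 0 (Buchberger's first criterion).
S(g_2,r): lcm = b**3. S = -b**2 + 1.
  leading term b**2: subtract (b)·r from -b**2 + 1 → -b + 1
  leading term b: subtract (1)·r from -b + 1 → 0
  remainder 0.

Every S-polynomial of the final basis reduces to 0, so we have a Gröbner basis.
Inter-reduce: drop elements whose leading term is divisible by another's, tail-reduce, and make monic.
Reduced Gröbner basis: {a, b - 1}.
The reduced Gröbner basis of I + (p) is {a, b - 1} ≠ {1}, a proper ideal, so the enlarged system stays consistent: p is independent of I, with normal form -b + 1.

Ideal membership is decidable via reduction modulo a Gröbner basis.

-a*b + b - 1 is independent of I; its normal form modulo I is -b + 1.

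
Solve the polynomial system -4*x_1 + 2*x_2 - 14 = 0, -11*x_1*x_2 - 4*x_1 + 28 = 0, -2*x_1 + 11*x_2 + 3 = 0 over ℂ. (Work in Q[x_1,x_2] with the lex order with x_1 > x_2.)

Compute a lex Gröbner basis by Buchberger's algorithm.
f_1 = -4*x_1 + 2*x_2 - 14, LT = x_1.
f_2 = -11*x_1*x_2 - 4*x_1 + 28, LT = x_1*x_2.
f_3 = -2*x_1 + 11*x_2 + 3, LT = x_1.

S(f_1,f_2): lcm = x_1*x_2. S = -4/11*x_1 - 1/2*x_2**2 + 7/2*x_2 + 28/11.
  leading term x_1: subtract (1/11)·f_1 from -4/11*x_1 - 1/2*x_2**2 + 7/2*x_2 + 28/11 → -1/2*x_2**2 + 73/22*x_2 + 42/11
  leading term x_2**2: no divisor's leading term divides it; move -1/2*x_2**2 to the remainder.
  leading term x_2: no divisor's leading term divides it; move 73/22*x_2 to the remainder.
  leading term 1: no divisor's leading term divides it; move 42/11 to the remainder.
  remainder -1/2*x_2**2 + 73/22*x_2 + 42/11 ≠ 0; add h_4 = -1/2*x_2**2 + 73/22*x_2 + 42/11 to the basis.

S(f_1,f_3): lcm = x_1. S = 5*x_2 + 5.
  leading term x_2: no divisor's leading term divides it; move 5*x_2 to the remainder.
  leading term 1: no divisor's leading term divides it; move 5 to the remainder.
  remainder 5*x_2 + 5 ≠ 0; add h_5 = 5*x_2 + 5 to the basis.

The other S-polynomials (S(f_2,f_3), S(f_1,h_4), S(f_2,h_4), S(f_3,h_4), S(f_1,h_5), S(f_2,h_5), S(f_3,h_5), S(h_4,h_5)) all reduce to 0 modulo the current basis, so we have a Gröbner basis.
Inter-reduce: drop elements whose leading term is divisible by another's, tail-reduce, and make monic.
Reduced Gröbner basis: {x_1 + 4, x_2 + 1}.

The lex basis is triangular: the last element involves only x_2. Solving x_2 + 1 = 0 gives x_2 ∈ {-1}; substituting each value into the earlier elements determines the remaining variables.
  x_2 = -1: the earlier basis element becomes x_1 + 4 = 0, giving x_1 = -4 — point (-4, -1).
Check: every point annihilates each of the original generators.

{(-4, -1)}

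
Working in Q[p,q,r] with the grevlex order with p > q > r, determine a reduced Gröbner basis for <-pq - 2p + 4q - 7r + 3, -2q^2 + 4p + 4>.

This is the nonlinear analogue of row-reducing a linear system.

f_1 = -pq - 2p + 4q - 7r + 3, LT = pq.
f_2 = -2q^2 + 4p + 4, LT = q^2.

S(f_1,f_2): lcm = pq^2. S = 2p^2 + 2pq - 4q^2 + 7qr + 2p - 3q.
  reduce S modulo (f_1, f_2):
  remainder 2p^2 + 7qr - 10p + 5q - 14r - 2 ≠ 0; add g_3 = 2p^2 + 7qr - 10p + 5q - 14r - 2 to the basis.

The other S-polynomials (S(f_1,g_3), S(f_2,g_3)) all reduce to 0 modulo the current basis, so we have a Gröbner basis.

G = {p^2 + 7/2qr - 5p + 5/2q - 7r - 1, pq + 2p - 4q + 7r - 3, q^2 - 2p - 2}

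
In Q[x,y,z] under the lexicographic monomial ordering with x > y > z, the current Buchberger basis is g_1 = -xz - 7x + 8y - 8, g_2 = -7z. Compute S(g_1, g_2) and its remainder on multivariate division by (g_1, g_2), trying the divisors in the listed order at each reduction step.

lcm(LM(g_1), LM(g_2)) = xz.
S = (lcm/LT(g_1))·g_1 − (lcm/LT(g_2))·g_2 = 7x - 8y + 8.
Reduce S modulo (g_1, g_2) in that order:
  leading term x: no divisor's leading term divides it; move 7x to the remainder.
  leading term y: no divisor's leading term divides it; move -8y to the remainder.
  leading term 1: no divisor's leading term divides it; move 8 to the remainder.
The remainder 7x - 8y + 8 is nonzero, so it would be added as the next basis element.

S(g_1, g_2) = 7x - 8y + 8; remainder on division = 7x - 8y + 8.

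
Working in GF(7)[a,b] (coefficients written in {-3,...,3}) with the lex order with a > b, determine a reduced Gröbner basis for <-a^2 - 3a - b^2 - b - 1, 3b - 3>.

G = {a^2 + 3a + 3, b - 1}

f_1 = -a^2 - 3a - b^2 - b - 1, LT = a^2.
f_2 = 3b - 3, LT = b.

S(f_1,f_2): leading monomials are coprime, so the S-polynomial reduces to 0 (Buchberger's first criterion).
Every S-polynomial of the final basis reduces to 0, so we have a Gröbner basis.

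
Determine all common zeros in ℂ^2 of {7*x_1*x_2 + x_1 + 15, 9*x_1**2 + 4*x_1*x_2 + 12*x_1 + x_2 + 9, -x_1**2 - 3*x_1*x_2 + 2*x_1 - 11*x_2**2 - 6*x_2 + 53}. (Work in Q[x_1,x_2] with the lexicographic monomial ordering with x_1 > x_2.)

Compute a lex Gröbner basis by Buchberger's algorithm.
f_1 = 7*x_1*x_2 + x_1 + 15, LT = x_1*x_2.
f_2 = 9*x_1**2 + 4*x_1*x_2 + 12*x_1 + x_2 + 9, LT = x_1**2.
f_3 = -x_1**2 - 3*x_1*x_2 + 2*x_1 - 11*x_2**2 - 6*x_2 + 53, LT = x_1**2.

S(f_1,f_2): lcm = x_1**2*x_2. S = 1/7*x_1**2 - 4/9*x_1*x_2**2 - 4/3*x_1*x_2 + 15/7*x_1 - 1/9*x_2**2 - x_2.
  leading term x_1**2: subtract (1/63)·f_2 from 1/7*x_1**2 - 4/9*x_1*x_2**2 - 4/3*x_1*x_2 + 15/7*x_1 - 1/9*x_2**2 - x_2 → -4/9*x_1*x_2**2 - 88/63*x_1*x_2 + 41/21*x_1 - 1/9*x_2**2 - 64/63*x_2 - 1/7
  leading term x_1*x_2**2: subtract (-4/63*x_2)·f_1 from -4/9*x_1*x_2**2 - 88/63*x_1*x_2 + 41/21*x_1 - 1/9*x_2**2 - 64/63*x_2 - 1/7 → -4/3*x_1*x_2 + 41/21*x_1 - 1/9*x_2**2 - 4/63*x_2 - 1/7
  leading term x_1*x_2: subtract (-4/21)·f_1 from -4/3*x_1*x_2 + 41/21*x_1 - 1/9*x_2**2 - 4/63*x_2 - 1/7 → 15/7*x_1 - 1/9*x_2**2 - 4/63*x_2 + 19/7
  leading term x_1: no divisor's leading term divides it; move 15/7*x_1 to the remainder.
  leading term x_2**2: no divisor's leading term divides it; move -1/9*x_2**2 to the remainder.
  leading term x_2: no divisor's leading term divides it; move -4/63*x_2 to the remainder.
  leading term 1: no divisor's leading term divides it; move 19/7 to the remainder.
  remainder 15/7*x_1 - 1/9*x_2**2 - 4/63*x_2 + 19/7 ≠ 0; add h_4 = 15/7*x_1 - 1/9*x_2**2 - 4/63*x_2 + 19/7 to the basis.

S(f_1,f_3): lcm = x_1**2*x_2. S = 1/7*x_1**2 - 3*x_1*x_2**2 + 2*x_1*x_2 + 15/7*x_1 - 11*x_2**3 - 6*x_2**2 + 53*x_2.
  leading term x_1**2: subtract (1/63)·f_2 from 1/7*x_1**2 - 3*x_1*x_2**2 + 2*x_1*x_2 + 15/7*x_1 - 11*x_2**3 - 6*x_2**2 + 53*x_2 → -3*x_1*x_2**2 + 122/63*x_1*x_2 + 41/21*x_1 - 11*x_2**3 - 6*x_2**2 + 3338/63*x_2 - 1/7
  leading term x_1*x_2**2: subtract (-3/7*x_2)·f_1 from -3*x_1*x_2**2 + 122/63*x_1*x_2 + 41/21*x_1 - 11*x_2**3 - 6*x_2**2 + 3338/63*x_2 - 1/7 → 149/63*x_1*x_2 + 41/21*x_1 - 11*x_2**3 - 6*x_2**2 + 3743/63*x_2 - 1/7
  leading term x_1*x_2: subtract (149/441)·f_1 from 149/63*x_1*x_2 + 41/21*x_1 - 11*x_2**3 - 6*x_2**2 + 3743/63*x_2 - 1/7 → 712/441*x_1 - 11*x_2**3 - 6*x_2**2 + 3743/63*x_2 - 766/147
  leading term x_1: subtract (712/945)·h_4 from 712/441*x_1 - 11*x_2**3 - 6*x_2**2 + 3743/63*x_2 - 766/147 → -11*x_2**3 - 50318/8505*x_2**2 + 3539983/59535*x_2 - 47998/6615
  leading term x_2**3: no divisor's leading term divides it; move -11*x_2**3 to the remainder.
  leading term x_2**2: no divisor's leading term divides it; move -50318/8505*x_2**2 to the remainder.
  leading term x_2: no divisor's leading term divides it; move 3539983/59535*x_2 to the remainder.
  leading term 1: no divisor's leading term divides it; move -47998/6615 to the remainder.
  remainder -11*x_2**3 - 50318/8505*x_2**2 + 3539983/59535*x_2 - 47998/6615 ≠ 0; add h_5 = -11*x_2**3 - 50318/8505*x_2**2 + 3539983/59535*x_2 - 47998/6615 to the basis.

S(f_2,f_3): lcm = x_1**2. S = -23/9*x_1*x_2 + 10/3*x_1 - 11*x_2**2 - 53/9*x_2 + 54.
  leading term x_1*x_2: subtract (-23/63)·f_1 from -23/9*x_1*x_2 + 10/3*x_1 - 11*x_2**2 - 53/9*x_2 + 54 → 233/63*x_1 - 11*x_2**2 - 53/9*x_2 + 1249/21
  leading term x_1: subtract (233/135)·h_4 from 233/63*x_1 - 11*x_2**2 - 53/9*x_2 + 1249/21 → -13132/1215*x_2**2 - 49153/8505*x_2 + 51778/945
  leading term x_2**2: no divisor's leading term divides it; move -13132/1215*x_2**2 to the remainder.
  leading term x_2: no divisor's leading term divides it; move -49153/8505*x_2 to the remainder.
  leading term 1: no divisor's leading term divides it; move 51778/945 to the remainder.
  remainder -13132/1215*x_2**2 - 49153/8505*x_2 + 51778/945 ≠ 0; add h_6 = -13132/1215*x_2**2 - 49153/8505*x_2 + 51778/945 to the basis.

S(f_1,h_4): lcm = x_1*x_2. S = 1/7*x_1 + 7/135*x_2**3 + 4/135*x_2**2 - 19/15*x_2 + 15/7.
  leading term x_1: subtract (1/15)·h_4 from 1/7*x_1 + 7/135*x_2**3 + 4/135*x_2**2 - 19/15*x_2 + 15/7 → 7/135*x_2**3 + 1/27*x_2**2 - 1193/945*x_2 + 206/105
  leading term x_2**3: subtract (-7/1485)·h_5 from 7/135*x_2**3 + 1/27*x_2**2 - 1193/945*x_2 + 206/105 → 16507/1804275*x_2**2 - 1772066/1804275*x_2 + 386456/200475
  leading term x_2**2: subtract (-16507/19501020)·h_6 from 16507/1804275*x_2**2 - 1772066/1804275*x_2 + 386456/200475 → -134738077/136507140*x_2 + 134738077/68253570
  leading term x_2: no divisor's leading term divides it; move -134738077/136507140*x_2 to the remainder.
  leading term 1: no divisor's leading term divides it; move 134738077/68253570 to the remainder.
  remainder -134738077/136507140*x_2 + 134738077/68253570 ≠ 0; add h_7 = -134738077/136507140*x_2 + 134738077/68253570 to the basis.

The other S-polynomials (S(f_2,h_4), S(f_3,h_4), S(f_1,h_5), S(f_2,h_5), S(f_3,h_5), S(h_4,h_5), S(f_1,h_6), S(f_2,h_6), S(f_3,h_6), S(h_4,h_6), S(h_5,h_6), S(f_1,h_7), S(f_2,h_7), S(f_3,h_7), S(h_4,h_7), S(h_5,h_7), S(h_6,h_7)) all reduce to 0 modulo the current basis, so we have a Gröbner basis.
Inter-reduce: drop elements whose leading term is divisible by another's, tail-reduce, and make monic.
Reduced Gröbner basis: {x_1 + 1, x_2 - 2}.

Since the basis is lex-ordered, x_2 - 2 is univariate in x_2. Its roots are {2}. Back-substituting each root into the other basis elements fixes the other coordinates.
  x_2 = 2: the earlier basis element becomes x_1 + 1 = 0, giving x_1 = -1 — point (-1, 2).
Each listed point satisfies every original equation (direct substitution).

{(-1, 2)}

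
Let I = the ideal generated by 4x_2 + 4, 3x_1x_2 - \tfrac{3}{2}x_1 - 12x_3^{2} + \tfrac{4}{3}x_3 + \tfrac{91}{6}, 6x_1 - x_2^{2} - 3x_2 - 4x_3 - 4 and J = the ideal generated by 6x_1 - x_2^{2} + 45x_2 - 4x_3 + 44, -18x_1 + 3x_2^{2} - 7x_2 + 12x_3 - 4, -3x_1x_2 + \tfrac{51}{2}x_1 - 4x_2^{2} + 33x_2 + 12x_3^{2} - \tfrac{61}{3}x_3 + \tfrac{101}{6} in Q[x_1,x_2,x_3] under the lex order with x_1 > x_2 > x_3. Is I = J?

No, the ideals differ.

Since reduced Gröbner bases are canonical representatives of ideals under a given ordering, it suffices to compute and compare them.
Buchberger on the first generating set:
f_1 = 4x_2 + 4, LT = x_2.
f_2 = 3x_1x_2 - \tfrac{3}{2}x_1 - 12x_3^{2} + \tfrac{4}{3}x_3 + \tfrac{91}{6}, LT = x_1x_2.
f_3 = 6x_1 - x_2^{2} - 3x_2 - 4x_3 - 4, LT = x_1.

S(f_1,f_2): lcm = x_1x_2. S = \tfrac{3}{2}x_1 + 4x_3^{2} - \tfrac{4}{9}x_3 - \tfrac{91}{18}.
  reduce S modulo (f_1, f_2, f_3):
  remainder 4x_3^{2} + \tfrac{5}{9}x_3 - \tfrac{41}{9} ≠ 0; add g_4 = 4x_3^{2} + \tfrac{5}{9}x_3 - \tfrac{41}{9} to the basis.

The other S-polynomials (S(f_1,f_3), S(f_2,f_3), S(f_1,g_4), S(f_2,g_4), S(f_3,g_4)) all reduce to 0 modulo the current basis, so we have a Gröbner basis.
Inter-reduce: drop elements whose leading term is divisible by another's, tail-reduce, and make monic.
Reduced Gröbner basis: {x_1 - \tfrac{2}{3}x_3 - \tfrac{1}{3}, x_2 + 1, x_3^{2} + \tfrac{5}{36}x_3 - \tfrac{41}{36}}.

Buchberger on the second generating set:
h_1 = 6x_1 - x_2^{2} + 45x_2 - 4x_3 + 44, LT = x_1.
h_2 = -18x_1 + 3x_2^{2} - 7x_2 + 12x_3 - 4, LT = x_1.
h_3 = -3x_1x_2 + \tfrac{51}{2}x_1 - 4x_2^{2} + 33x_2 + 12x_3^{2} - \tfrac{61}{3}x_3 + \tfrac{101}{6}, LT = x_1x_2.

S(h_1,h_2): lcm = x_1. S = \tfrac{64}{9}x_2 + \tfrac{64}{9}.
  reduce S modulo (h_1, h_2, h_3):
  remainder \tfrac{64}{9}x_2 + \tfrac{64}{9} ≠ 0; add k_4 = \tfrac{64}{9}x_2 + \tfrac{64}{9} to the basis.

S(h_1,h_3): lcm = x_1x_2. S = \tfrac{17}{2}x_1 - \tfrac{1}{6}x_2^{3} + \tfrac{37}{6}x_2^{2} - \tfrac{2}{3}x_2x_3 + \tfrac{55}{3}x_2 + 4x_3^{2} - \tfrac{61}{9}x_3 + \tfrac{101}{18}.
  reduce S modulo (h_1, h_2, h_3, k_4):
  remainder 4x_3^{2} - \tfrac{4}{9}x_3 - \tfrac{32}{9} ≠ 0; add k_5 = 4x_3^{2} - \tfrac{4}{9}x_3 - \tfrac{32}{9} to the basis.

The other S-polynomials (S(h_2,h_3), S(h_1,k_4), S(h_2,k_4), S(h_3,k_4), S(h_1,k_5), S(h_2,k_5), S(h_3,k_5), S(k_4,k_5)) all reduce to 0 modulo the current basis, so we have a Gröbner basis.
Inter-reduce: drop elements whose leading term is divisible by another's, tail-reduce, and make monic.
Reduced Gröbner basis: {x_1 - \tfrac{2}{3}x_3 - \tfrac{1}{3}, x_2 + 1, x_3^{2} - \tfrac{1}{9}x_3 - \tfrac{8}{9}}.

The bases are distinct; the ideals are different.
The same test decides containment: I ⊆ J iff every generator of I reduces to 0 modulo a Gröbner basis of J.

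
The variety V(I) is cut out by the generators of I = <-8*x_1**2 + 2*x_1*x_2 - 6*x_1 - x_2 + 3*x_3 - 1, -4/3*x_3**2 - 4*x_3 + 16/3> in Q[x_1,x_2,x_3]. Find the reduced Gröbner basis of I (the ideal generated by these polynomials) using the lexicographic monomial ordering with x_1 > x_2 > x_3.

Buchberger's algorithm terminates because the ascending chain of leading-term ideals stabilizes.

f_1 = -8*x_1**2 + 2*x_1*x_2 - 6*x_1 - x_2 + 3*x_3 - 1, LT = x_1**2.
f_2 = -4/3*x_3**2 - 4*x_3 + 16/3, LT = x_3**2.

S(f_1,f_2): leading monomials are coprime, so the S-polynomial reduces to 0 (Buchberger's first criterion).
Every S-polynomial of the final basis reduces to 0, so we have a Gröbner basis.

G = {x_1**2 - 1/4*x_1*x_2 + 3/4*x_1 + 1/8*x_2 - 3/8*x_3 + 1/8, x_3**2 + 3*x_3 - 4}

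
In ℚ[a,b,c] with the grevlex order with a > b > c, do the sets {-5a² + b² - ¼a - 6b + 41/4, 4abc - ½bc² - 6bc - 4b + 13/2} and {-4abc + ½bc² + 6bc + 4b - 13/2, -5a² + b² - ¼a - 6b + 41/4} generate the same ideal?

Yes, the ideals are equal.

Two ideals are equal iff their reduced Gröbner bases coincide (the reduced basis is unique for a fixed ordering).
Buchberger on the first generating set:
f_1 = -5a² + b² - ¼a - 6b + 41/4, LT = a².
f_2 = 4abc - ½bc² - 6bc - 4b + 13/2, LT = abc.

S(f_1,f_2): lcm = a²bc. S = -⅕b³c + ⅛abc² + 31/20abc + 6/5b²c + ab - 41/20bc - 13/8a.
  leading term b³c: no divisor's leading term divides it; move -⅕b³c to the remainder.
  leading term abc²: subtract (1/32c)·f_2 from ⅛abc² + 31/20abc + 6/5b²c + ab - 41/20bc - 13/8a → 1/64bc³ + 31/20abc + 6/5b²c + 3/16bc² + ab - 77/40bc - 13/8a - 13/64c
  leading term bc³: no divisor's leading term divides it; move 1/64bc³ to the remainder.
  leading term abc: subtract (31/80)·f_2 from 31/20abc + 6/5b²c + 3/16bc² + ab - 77/40bc - 13/8a - 13/64c → 6/5b²c + 61/160bc² + ab + ⅖bc - 13/8a + 31/20b - 13/64c - 403/160
  leading term b²c: no divisor's leading term divides it; move 6/5b²c to the remainder.
  leading term bc²: no divisor's leading term divides it; move 61/160bc² to the remainder.
  leading term ab: no divisor's leading term divides it; move ab to the remainder.
  leading term bc: no divisor's leading term divides it; move ⅖bc to the remainder.
  leading term a: no divisor's leading term divides it; move -13/8a to the remainder.
  leading term b: no divisor's leading term divides it; move 31/20b to the remainder.
  leading term c: no divisor's leading term divides it; move -13/64c to the remainder.
  leading term 1: no divisor's leading term divides it; move -403/160 to the remainder.
  remainder -⅕b³c + 1/64bc³ + 6/5b²c + 61/160bc² + ab + ⅖bc - 13/8a + 31/20b - 13/64c - 403/160 ≠ 0; add g_3 = -⅕b³c + 1/64bc³ + 6/5b²c + 61/160bc² + ab + ⅖bc - 13/8a + 31/20b - 13/64c - 403/160 to the basis.

The other S-polynomials (S(f_1,g_3), S(f_2,g_3)) all reduce to 0 modulo the current basis, so we have a Gröbner basis.
Inter-reduce: drop elements whose leading term is divisible by another's, tail-reduce, and make monic.
Reduced Gröbner basis: {b³c - 5/64bc³ - 6b²c - 61/32bc² - 5ab - 2bc + 65/8a - 31/4b + 65/64c + 403/32, abc - ⅛bc² - 3/2bc - b + 13/8, a² - ⅕b² + 1/20a + 6/5b - 41/20}.

Buchberger on the second generating set:
h_1 = -4abc + ½bc² + 6bc + 4b - 13/2, LT = abc.
h_2 = -5a² + b² - ¼a - 6b + 41/4, LT = a².

S(h_1,h_2): lcm = a²bc. S = ⅕b³c - ⅛abc² - 31/20abc - 6/5b²c - ab + 41/20bc + 13/8a.
  leading term b³c: no divisor's leading term divides it; move ⅕b³c to the remainder.
  leading term abc²: subtract (1/32c)·h_1 from -⅛abc² - 31/20abc - 6/5b²c - ab + 41/20bc + 13/8a → -1/64bc³ - 31/20abc - 6/5b²c - 3/16bc² - ab + 77/40bc + 13/8a + 13/64c
  leading term bc³: no divisor's leading term divides it; move -1/64bc³ to the remainder.
  leading term abc: subtract (31/80)·h_1 from -31/20abc - 6/5b²c - 3/16bc² - ab + 77/40bc + 13/8a + 13/64c → -6/5b²c - 61/160bc² - ab - ⅖bc + 13/8a - 31/20b + 13/64c + 403/160
  leading term b²c: no divisor's leading term divides it; move -6/5b²c to the remainder.
  leading term bc²: no divisor's leading term divides it; move -61/160bc² to the remainder.
  leading term ab: no divisor's leading term divides it; move -ab to the remainder.
  leading term bc: no divisor's leading term divides it; move -⅖bc to the remainder.
  leading term a: no divisor's leading term divides it; move 13/8a to the remainder.
  leading term b: no divisor's leading term divides it; move -31/20b to the remainder.
  leading term c: no divisor's leading term divides it; move 13/64c to the remainder.
  leading term 1: no divisor's leading term divides it; move 403/160 to the remainder.
  remainder ⅕b³c - 1/64bc³ - 6/5b²c - 61/160bc² - ab - ⅖bc + 13/8a - 31/20b + 13/64c + 403/160 ≠ 0; add k_3 = ⅕b³c - 1/64bc³ - 6/5b²c - 61/160bc² - ab - ⅖bc + 13/8a - 31/20b + 13/64c + 403/160 to the basis.

The other S-polynomials (S(h_1,k_3), S(h_2,k_3)) all reduce to 0 modulo the current basis, so we have a Gröbner basis.
Inter-reduce: drop elements whose leading term is divisible by another's, tail-reduce, and make monic.
Reduced Gröbner basis: {b³c - 5/64bc³ - 6b²c - 61/32bc² - 5ab - 2bc + 65/8a - 31/4b + 65/64c + 403/32, abc - ⅛bc² - 3/2bc - b + 13/8, a² - ⅕b² + 1/20a + 6/5b - 41/20}.

Same reduced basis, so the two generating sets span the same ideal.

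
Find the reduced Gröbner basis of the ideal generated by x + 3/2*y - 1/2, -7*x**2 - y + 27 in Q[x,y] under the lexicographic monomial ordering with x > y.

This is the nonlinear analogue of row-reducing a linear system.

f_1 = x + 3/2*y - 1/2, LT = x.
f_2 = -7*x**2 - y + 27, LT = x**2.

S(f_1,f_2): lcm = x**2. S = 3/2*x*y - 1/2*x - 1/7*y + 27/7.
  reduce S modulo (f_1, f_2):
  remainder -9/4*y**2 + 19/14*y + 101/28 ≠ 0; add g_3 = -9/4*y**2 + 19/14*y + 101/28 to the basis.

The other S-polynomials (S(f_1,g_3), S(f_2,g_3)) all reduce to 0 modulo the current basis, so we have a Gröbner basis.
Inter-reduce: drop elements whose leading term is divisible by another's, tail-reduce, and make monic.

G = {x + 3/2*y - 1/2, y**2 - 38/63*y - 101/63}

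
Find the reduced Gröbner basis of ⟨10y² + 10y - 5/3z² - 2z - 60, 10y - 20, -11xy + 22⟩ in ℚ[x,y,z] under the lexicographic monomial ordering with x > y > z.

f_1 = 10y² + 10y - 5/3z² - 2z - 60, LT = y².
f_2 = 10y - 20, LT = y.
f_3 = -11xy + 22, LT = xy.

S(f_1,f_2): lcm = y². S = 3y - ⅙z² - ⅕z - 6.
  leading term y: subtract (3/10)·f_2 from 3y - ⅙z² - ⅕z - 6 → -⅙z² - ⅕z
  leading term z²: no divisor's leading term divides it; move -⅙z² to the remainder.
  leading term z: no divisor's leading term divides it; move -⅕z to the remainder.
  remainder -⅙z² - ⅕z ≠ 0; add g_4 = -⅙z² - ⅕z to the basis.

S(f_1,f_3): lcm = xy². S = xy - ⅙xz² - ⅕xz - 6x + 2y.
  leading term xy: subtract (1/10x)·f_2 from xy - ⅙xz² - ⅕xz - 6x + 2y → -⅙xz² - ⅕xz - 4x + 2y
  leading term xz²: subtract (x)·g_4 from -⅙xz² - ⅕xz - 4x + 2y → -4x + 2y
  leading term x: no divisor's leading term divides it; move -4x to the remainder.
  leading term y: subtract (⅕)·f_2 from 2y → 4
  leading term 1: no divisor's leading term divides it; move 4 to the remainder.
  remainder -4x + 4 ≠ 0; add g_5 = -4x + 4 to the basis.

The other S-polynomials (S(f_2,f_3), S(f_1,g_4), S(f_2,g_4), S(f_3,g_4), S(f_1,g_5), S(f_2,g_5), S(f_3,g_5), S(g_4,g_5)) all reduce to 0 modulo the current basis, so we have a Gröbner basis.
Inter-reduce: drop elements whose leading term is divisible by another's, tail-reduce, and make monic.

G = {x - 1, y - 2, z² + 6/5z}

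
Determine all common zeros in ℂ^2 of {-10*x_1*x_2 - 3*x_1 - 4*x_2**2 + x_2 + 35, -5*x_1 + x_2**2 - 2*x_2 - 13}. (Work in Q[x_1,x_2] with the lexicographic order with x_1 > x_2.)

Compute a lex Gröbner basis by Buchberger's algorithm.
f_1 = -10*x_1*x_2 - 3*x_1 - 4*x_2**2 + x_2 + 35, LT = x_1*x_2.
f_2 = -5*x_1 + x_2**2 - 2*x_2 - 13, LT = x_1.

S(f_1,f_2): lcm = x_1*x_2. S = 3/10*x_1 + 1/5*x_2**3 - 27/10*x_2 - 7/2.
  leading term x_1: subtract (-3/50)·f_2 from 3/10*x_1 + 1/5*x_2**3 - 27/10*x_2 - 7/2 → 1/5*x_2**3 + 3/50*x_2**2 - 141/50*x_2 - 107/25
  leading term x_2**3: no divisor's leading term divides it; move 1/5*x_2**3 to the remainder.
  leading term x_2**2: no divisor's leading term divides it; move 3/50*x_2**2 to the remainder.
  leading term x_2: no divisor's leading term divides it; move -141/50*x_2 to the remainder.
  leading term 1: no divisor's leading term divides it; move -107/25 to the remainder.
  remainder 1/5*x_2**3 + 3/50*x_2**2 - 141/50*x_2 - 107/25 ≠ 0; add h_3 = 1/5*x_2**3 + 3/50*x_2**2 - 141/50*x_2 - 107/25 to the basis.

S(f_1,h_3): lcm = x_1*x_2**3. S = 141/10*x_1*x_2 + 107/5*x_1 + 2/5*x_2**4 - 1/10*x_2**3 - 7/2*x_2**2.
  leading term x_1*x_2: subtract (-141/100)·f_1 from 141/10*x_1*x_2 + 107/5*x_1 + 2/5*x_2**4 - 1/10*x_2**3 - 7/2*x_2**2 → 1717/100*x_1 + 2/5*x_2**4 - 1/10*x_2**3 - 457/50*x_2**2 + 141/100*x_2 + 987/20
  leading term x_1: subtract (-1717/500)·f_2 from 1717/100*x_1 + 2/5*x_2**4 - 1/10*x_2**3 - 457/50*x_2**2 + 141/100*x_2 + 987/20 → 2/5*x_2**4 - 1/10*x_2**3 - 2853/500*x_2**2 - 2729/500*x_2 + 1177/250
  leading term x_2**4: subtract (2*x_2)·h_3 from 2/5*x_2**4 - 1/10*x_2**3 - 2853/500*x_2**2 - 2729/500*x_2 + 1177/250 → -11/50*x_2**3 - 33/500*x_2**2 + 1551/500*x_2 + 1177/250
  leading term x_2**3: subtract (-11/10)·h_3 from -11/50*x_2**3 - 33/500*x_2**2 + 1551/500*x_2 + 1177/250 → 0
  remainder 0.

S(f_2,h_3): leading monomials are coprime, so the S-polynomial reduces to 0 (Buchberger's first criterion).
Every S-polynomial of the final basis reduces to 0, so we have a Gröbner basis.
Inter-reduce: drop elements whose leading term is divisible by another's, tail-reduce, and make monic.
Reduced Gröbner basis: {x_1 - 1/5*x_2**2 + 2/5*x_2 + 13/5, x_2**3 + 3/10*x_2**2 - 141/10*x_2 - 107/5}.

Elimination: the polynomial x_2**3 + 3/10*x_2**2 - 141/10*x_2 - 107/5 lies in the elimination ideal for x_2, so x_2 ∈ {-2, 17/20 - sqrt(4569)/20, 17/20 + sqrt(4569)/20}. For each such x_2, the remaining basis elements (now univariate) give the rest of the solution.
  x_2 = -2: the earlier basis element becomes x_1 + 1 = 0, giving x_1 = -1 — point (-1, -2).
  x_2 = 17/20 - sqrt(4569)/20: the earlier basis element becomes x_1 - 3*sqrt(4569)/1000 + 511/1000 = 0, giving x_1 = -511/1000 + 3*sqrt(4569)/1000 — point (-511/1000 + 3*sqrt(4569)/1000, 17/20 - sqrt(4569)/20).
  x_2 = 17/20 + sqrt(4569)/20: the earlier basis element becomes x_1 + 3*sqrt(4569)/1000 + 511/1000 = 0, giving x_1 = -511/1000 - 3*sqrt(4569)/1000 — point (-511/1000 - 3*sqrt(4569)/1000, 17/20 + sqrt(4569)/20).
This is the nonlinear analogue of row-reducing a linear system.

{(-1, -2), (-511/1000 + 3*sqrt(4569)/1000, 17/20 - sqrt(4569)/20), (-511/1000 - 3*sqrt(4569)/1000, 17/20 + sqrt(4569)/20)}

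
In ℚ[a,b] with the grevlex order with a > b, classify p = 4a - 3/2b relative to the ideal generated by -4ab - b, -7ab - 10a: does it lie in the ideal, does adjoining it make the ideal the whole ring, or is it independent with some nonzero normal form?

4a - 3/2b is independent of I; its normal form modulo I is -⅘b.

First compute the reduced Gröbner basis of I by Buchberger's algorithm.
f_1 = -4ab - b, LT = ab.
f_2 = -7ab - 10a, LT = ab.

S(f_1,f_2): lcm = ab. S = -10/7a + ¼b.
  leading term a: no divisor's leading term divides it; move -10/7a to the remainder.
  leading term b: no divisor's leading term divides it; move ¼b to the remainder.
  remainder -10/7a + ¼b ≠ 0; add h_3 = -10/7a + ¼b to the basis.

S(f_1,h_3): lcm = ab. S = 7/40b² + ¼b.
  leading term b²: no divisor's leading term divides it; move 7/40b² to the remainder.
  leading term b: no divisor's leading term divides it; move ¼b to the remainder.
  remainder 7/40b² + ¼b ≠ 0; add h_4 = 7/40b² + ¼b to the basis.

The other S-polynomials (S(f_2,h_3), S(f_1,h_4), S(f_2,h_4), S(h_3,h_4)) all reduce to 0 modulo the current basis, so we have a Gröbner basis.
Inter-reduce: drop elements whose leading term is divisible by another's, tail-reduce, and make monic.
Reduced Gröbner basis: {b² + 10/7b, a - 7/40b}.
Label its elements g_1 = b² + 10/7b, g_2 = a - 7/40b.

Reduce p = 4a - 3/2b modulo G:
  leading term a: subtract (4)·g_2 from 4a - 3/2b → -⅘b
  leading term b: no divisor's leading term divides it; move -⅘b to the remainder.
  normal form = -⅘b.
The normal form is nonzero, so p ∉ I. Since p minus its normal form lies in I, I + (p) = I + (r) where r = -⅘b; decide whether this ideal is the whole ring.
Run Buchberger on G together with r (pairs among the g_i already reduce to 0 since G is a Gröbner basis):
g_1 = b² + 10/7b, LT = b².
g_2 = a - 7/40b, LT = a.
r = -⅘b, LT = b.

The S-polynomials (S(g_1,g_2), S(g_1,r), S(g_2,r)) all reduce to 0 modulo the current basis, so we have a Gröbner basis.
Inter-reduce: drop elements whose leading term is divisible by another's, tail-reduce, and make monic.
Reduced Gröbner basis: {a, b}.
The reduced Gröbner basis of I + (p) is {a, b} ≠ {1}, a proper ideal, so the enlarged system stays consistent: p is independent of I, with normal form -⅘b.

The remainder on division by a Gröbner basis is unique — it is the normal form.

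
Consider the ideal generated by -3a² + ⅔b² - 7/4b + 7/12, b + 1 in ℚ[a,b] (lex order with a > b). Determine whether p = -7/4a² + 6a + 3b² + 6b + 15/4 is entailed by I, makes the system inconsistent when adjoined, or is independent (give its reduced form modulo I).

Adjoining -7/4a² + 6a + 3b² + 6b + 15/4 makes the ideal the whole ring: the system is inconsistent.

First compute the reduced Gröbner basis of I by Buchberger's algorithm.
f_1 = -3a² + ⅔b² - 7/4b + 7/12, LT = a².
f_2 = b + 1, LT = b.

The S-polynomials (S(f_1,f_2)) all reduce to 0 modulo the current basis, so we have a Gröbner basis.
Inter-reduce: drop elements whose leading term is divisible by another's, tail-reduce, and make monic.
Reduced Gröbner basis: {a² - 1, b + 1}.
Label its elements g_1 = a² - 1, g_2 = b + 1.

Reduce p = -7/4a² + 6a + 3b² + 6b + 15/4 modulo G:
  leading term a²: subtract (-7/4)·g_1 from -7/4a² + 6a + 3b² + 6b + 15/4 → 6a + 3b² + 6b + 2
  leading term a: no divisor's leading term divides it; move 6a to the remainder.
  leading term b²: subtract (3b)·g_2 from 3b² + 6b + 2 → 3b + 2
  leading term b: subtract (3)·g_2 from 3b + 2 → -1
  leading term 1: no divisor's leading term divides it; move -1 to the remainder.
  normal form = 6a - 1.
The normal form is nonzero, so p ∉ I. Since p minus its normal form lies in I, I + (p) = I + (r) where r = 6a - 1; decide whether this ideal is the whole ring.
Run Buchberger on G together with r (pairs among the g_i already reduce to 0 since G is a Gröbner basis):
g_1 = a² - 1, LT = a².
g_2 = b + 1, LT = b.
r = 6a - 1, LT = a.

S(g_1,r): lcm = a². S = ⅙a - 1.
  leading term a: subtract (1/36)·r from ⅙a - 1 → -35/36
  leading term 1: no divisor's leading term divides it; move -35/36 to the remainder.
  remainder -35/36 ≠ 0; add m_4 = -35/36 to the basis.

The other S-polynomials (S(g_1,g_2), S(g_2,r), S(g_1,m_4), S(g_2,m_4), S(r,m_4)) all reduce to 0 modulo the current basis, so we have a Gröbner basis.
Inter-reduce: drop elements whose leading term is divisible by another's, tail-reduce, and make monic.
Reduced Gröbner basis: {1}.
The reduced Gröbner basis of I + (p) is {1}: the ideal is the whole ring, so the enlarged system has no common solution — adjoining p is inconsistent.

The remainder on division by a Gröbner basis is unique — it is the normal form.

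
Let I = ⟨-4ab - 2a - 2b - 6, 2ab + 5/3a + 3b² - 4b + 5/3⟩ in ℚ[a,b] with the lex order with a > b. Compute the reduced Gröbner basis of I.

f_1 = -4ab - 2a - 2b - 6, LT = ab.
f_2 = 2ab + 5/3a + 3b² - 4b + 5/3, LT = ab.

S(f_1,f_2): lcm = ab. S = -⅓a - 3/2b² + 5/2b + ⅔.
  reduce S modulo (f_1, f_2):
  remainder -⅓a - 3/2b² + 5/2b + ⅔ ≠ 0; add g_3 = -⅓a - 3/2b² + 5/2b + ⅔ to the basis.

S(f_1,g_3): lcm = ab. S = ½a - 9/2b³ + 15/2b² + 5/2b + 3/2.
  reduce S modulo (f_1, f_2, g_3):
  remainder -9/2b³ + 21/4b² + 25/4b + 5/2 ≠ 0; add g_4 = -9/2b³ + 21/4b² + 25/4b + 5/2 to the basis.

The other S-polynomials (S(f_2,g_3), S(f_1,g_4), S(f_2,g_4), S(g_3,g_4)) all reduce to 0 modulo the current basis, so we have a Gröbner basis.
Inter-reduce: drop elements whose leading term is divisible by another's, tail-reduce, and make monic.

G = {a + 9/2b² - 15/2b - 2, b³ - 7/6b² - 25/18b - 5/9}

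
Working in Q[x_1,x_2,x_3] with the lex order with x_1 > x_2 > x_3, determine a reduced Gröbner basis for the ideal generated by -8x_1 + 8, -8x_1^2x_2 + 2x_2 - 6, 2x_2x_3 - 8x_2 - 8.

This is the nonlinear analogue of row-reducing a linear system.

f_1 = -8x_1 + 8, LT = x_1.
f_2 = -8x_1^2x_2 + 2x_2 - 6, LT = x_1^2x_2.
f_3 = 2x_2x_3 - 8x_2 - 8, LT = x_2x_3.

S(f_1,f_2): lcm = x_1^2x_2. S = -x_1x_2 + 1/4x_2 - 3/4.
  reduce S modulo (f_1, f_2, f_3):
  remainder -3/4x_2 - 3/4 ≠ 0; add g_4 = -3/4x_2 - 3/4 to the basis.

S(f_2,f_3): lcm = x_1^2x_2x_3. S = 4x_1^2x_2 + 4x_1^2 - 1/4x_2x_3 + 3/4x_3.
  reduce S modulo (f_1, f_2, f_3, g_4):
  remainder 3/4x_3 ≠ 0; add g_5 = 3/4x_3 to the basis.

The other S-polynomials (S(f_1,f_3), S(f_1,g_4), S(f_2,g_4), S(f_3,g_4), S(f_1,g_5), S(f_2,g_5), S(f_3,g_5), S(g_4,g_5)) all reduce to 0 modulo the current basis, so we have a Gröbner basis.
Inter-reduce: drop elements whose leading term is divisible by another's, tail-reduce, and make monic.

G = {x_1 - 1, x_2 + 1, x_3}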